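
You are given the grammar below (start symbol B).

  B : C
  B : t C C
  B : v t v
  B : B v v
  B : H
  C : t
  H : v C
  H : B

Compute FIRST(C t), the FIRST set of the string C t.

{ t }

Add FIRST(C) = { t }; C is not nullable, stop.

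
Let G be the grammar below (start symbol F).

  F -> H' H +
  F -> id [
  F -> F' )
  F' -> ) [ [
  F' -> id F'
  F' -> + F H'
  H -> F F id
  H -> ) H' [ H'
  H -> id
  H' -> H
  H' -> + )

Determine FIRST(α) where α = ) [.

{ ) }

) is a terminal; add {)} and stop.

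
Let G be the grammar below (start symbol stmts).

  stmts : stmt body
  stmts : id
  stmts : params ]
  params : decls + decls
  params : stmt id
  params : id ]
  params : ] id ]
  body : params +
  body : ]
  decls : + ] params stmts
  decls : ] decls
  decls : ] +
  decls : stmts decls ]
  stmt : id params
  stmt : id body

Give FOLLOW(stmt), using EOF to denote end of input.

In stmts : stmt body: add FIRST(body) = { +, ], id }.
In params : stmt id: add FIRST(id) = { id }.
Union: FOLLOW(stmt) = { +, ], id }.

{ +, ], id }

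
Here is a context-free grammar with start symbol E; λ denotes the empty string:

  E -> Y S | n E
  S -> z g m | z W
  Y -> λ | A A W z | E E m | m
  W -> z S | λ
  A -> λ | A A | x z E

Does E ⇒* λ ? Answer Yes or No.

No

Nullable nonterminals: A, W, Y.
No production of E has an RHS whose symbols are all nullable, so E is not nullable.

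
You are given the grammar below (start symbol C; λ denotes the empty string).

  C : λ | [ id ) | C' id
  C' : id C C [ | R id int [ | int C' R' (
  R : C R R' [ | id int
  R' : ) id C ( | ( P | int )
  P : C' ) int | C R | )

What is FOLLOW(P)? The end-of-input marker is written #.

In R' : ( P: P is at the end, add FOLLOW(R') = { (, [ }.
Union: FOLLOW(P) = { (, [ }.

{ (, [ }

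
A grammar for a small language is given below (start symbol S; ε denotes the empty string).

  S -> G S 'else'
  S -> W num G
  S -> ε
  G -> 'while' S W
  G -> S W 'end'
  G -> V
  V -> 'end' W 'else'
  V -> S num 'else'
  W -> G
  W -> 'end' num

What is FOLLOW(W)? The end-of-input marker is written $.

In S -> W num G: add FIRST(num G) = { num }.
In G -> 'while' S W: W is at the end, add FOLLOW(G) = { $, 'else', 'end', 'while', num }.
In G -> S W 'end': add FIRST('end') = { 'end' }.
In V -> 'end' W 'else': add FIRST('else') = { 'else' }.
Union: FOLLOW(W) = { $, 'else', 'end', 'while', num }.

{ $, 'else', 'end', 'while', num }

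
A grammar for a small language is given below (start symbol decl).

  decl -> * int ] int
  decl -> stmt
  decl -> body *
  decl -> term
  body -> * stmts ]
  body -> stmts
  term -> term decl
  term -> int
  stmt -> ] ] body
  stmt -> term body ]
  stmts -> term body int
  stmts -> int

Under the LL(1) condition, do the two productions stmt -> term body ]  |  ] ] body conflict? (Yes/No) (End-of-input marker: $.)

No

FIRST(term body ]) = { int } and FIRST(] ] body) = { ] }.
The FIRST sets are disjoint and neither alternative is nullable — no conflict.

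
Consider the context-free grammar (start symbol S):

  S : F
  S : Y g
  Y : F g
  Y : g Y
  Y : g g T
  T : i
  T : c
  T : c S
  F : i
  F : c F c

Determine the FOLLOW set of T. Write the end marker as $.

{ g }

In Y : g g T: T is at the end, add FOLLOW(Y) = { g }.
Union: FOLLOW(T) = { g }.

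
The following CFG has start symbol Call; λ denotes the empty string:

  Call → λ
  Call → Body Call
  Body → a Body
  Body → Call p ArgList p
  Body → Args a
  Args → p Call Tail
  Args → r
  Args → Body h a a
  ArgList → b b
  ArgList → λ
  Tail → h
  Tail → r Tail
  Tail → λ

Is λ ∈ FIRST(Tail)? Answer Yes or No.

Tail has an λ-production, so Tail ⇒ λ.

Yes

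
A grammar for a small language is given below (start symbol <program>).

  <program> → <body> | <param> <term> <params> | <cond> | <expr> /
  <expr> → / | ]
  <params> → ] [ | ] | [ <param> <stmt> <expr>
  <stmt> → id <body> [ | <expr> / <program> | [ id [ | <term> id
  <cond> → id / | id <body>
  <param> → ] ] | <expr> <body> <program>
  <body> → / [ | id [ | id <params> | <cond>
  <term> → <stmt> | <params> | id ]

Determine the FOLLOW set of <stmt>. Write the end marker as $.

In <params> → [ <param> <stmt> <expr>: add FIRST(<expr>) = { /, ] }.
In <term> → <stmt>: <stmt> is at the end, add FOLLOW(<term>) = { [, ], id }.
Union: FOLLOW(<stmt>) = { /, [, ], id }.

{ /, [, ], id }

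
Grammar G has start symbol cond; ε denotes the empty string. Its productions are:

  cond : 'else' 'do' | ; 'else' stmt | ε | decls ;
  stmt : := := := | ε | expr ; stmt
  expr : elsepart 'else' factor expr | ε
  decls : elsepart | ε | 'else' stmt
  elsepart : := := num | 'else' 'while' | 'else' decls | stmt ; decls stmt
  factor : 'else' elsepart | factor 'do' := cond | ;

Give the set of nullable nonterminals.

Directly nullable (have an ε-production): cond, stmt, expr, decls.
No other nonterminal has a production whose RHS symbols are all nullable.

{ cond, decls, expr, stmt }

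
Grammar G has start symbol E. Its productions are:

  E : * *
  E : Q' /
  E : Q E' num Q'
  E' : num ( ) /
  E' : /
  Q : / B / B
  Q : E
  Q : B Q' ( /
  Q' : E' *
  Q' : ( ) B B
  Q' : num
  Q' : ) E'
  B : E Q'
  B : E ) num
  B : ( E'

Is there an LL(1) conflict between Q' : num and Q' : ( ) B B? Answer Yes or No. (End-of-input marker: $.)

No

FIRST(num) = { num } and FIRST(( ) B B) = { ( }.
The FIRST sets are disjoint and neither alternative is nullable — no conflict.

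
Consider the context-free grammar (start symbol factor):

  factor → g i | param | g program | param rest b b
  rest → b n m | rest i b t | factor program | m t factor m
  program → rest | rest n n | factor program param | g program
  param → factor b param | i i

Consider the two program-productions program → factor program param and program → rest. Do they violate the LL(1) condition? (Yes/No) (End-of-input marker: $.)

Yes

FIRST(factor program param) = { g, i } and FIRST(rest) = { b, g, i, m }.
Both contain g, so the two alternatives are not disjoint — LL(1) conflict.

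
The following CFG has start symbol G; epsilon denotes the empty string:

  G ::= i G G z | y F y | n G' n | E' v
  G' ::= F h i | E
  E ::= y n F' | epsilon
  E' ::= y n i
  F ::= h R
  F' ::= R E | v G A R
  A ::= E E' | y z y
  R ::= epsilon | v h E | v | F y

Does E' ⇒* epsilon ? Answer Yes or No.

Nullable nonterminals: E, F', G', R.
No production of E' has an RHS whose symbols are all nullable, so E' is not nullable.

No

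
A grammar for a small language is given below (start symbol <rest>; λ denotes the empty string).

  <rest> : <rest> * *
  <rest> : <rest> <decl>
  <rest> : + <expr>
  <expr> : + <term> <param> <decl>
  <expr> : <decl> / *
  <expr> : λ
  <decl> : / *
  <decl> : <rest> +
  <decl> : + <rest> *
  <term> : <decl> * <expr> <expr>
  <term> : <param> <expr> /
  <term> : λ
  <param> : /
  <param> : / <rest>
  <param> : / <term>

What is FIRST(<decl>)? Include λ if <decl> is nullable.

<decl> : / * contributes {/}.
From <decl> : <rest> +: add FIRST(<rest>) = { + }.
<decl> : + <rest> * contributes {+}.
Union: FIRST(<decl>) = { +, / }.

{ +, / }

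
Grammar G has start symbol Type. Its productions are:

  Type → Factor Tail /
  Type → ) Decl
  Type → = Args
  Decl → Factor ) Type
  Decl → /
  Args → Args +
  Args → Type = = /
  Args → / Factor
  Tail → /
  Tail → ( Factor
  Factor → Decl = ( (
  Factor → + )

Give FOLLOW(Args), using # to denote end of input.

In Type → = Args: Args is at the end, add FOLLOW(Type) = { #, = }.
In Args → Args +: add FIRST(+) = { + }.
Union: FOLLOW(Args) = { #, +, = }.

{ #, +, = }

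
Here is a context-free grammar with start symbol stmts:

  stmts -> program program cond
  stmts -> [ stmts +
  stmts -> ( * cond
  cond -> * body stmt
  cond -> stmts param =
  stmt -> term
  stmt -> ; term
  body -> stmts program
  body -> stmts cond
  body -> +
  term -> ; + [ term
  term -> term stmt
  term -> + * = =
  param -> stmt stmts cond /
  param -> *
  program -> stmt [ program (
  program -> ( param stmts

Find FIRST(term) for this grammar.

{ +, ; }

term -> ; + [ term contributes {;}.
From term -> term stmt: add FIRST(term) = { +, ; }.
term -> + * = = contributes {+}.
Union: FIRST(term) = { +, ; }.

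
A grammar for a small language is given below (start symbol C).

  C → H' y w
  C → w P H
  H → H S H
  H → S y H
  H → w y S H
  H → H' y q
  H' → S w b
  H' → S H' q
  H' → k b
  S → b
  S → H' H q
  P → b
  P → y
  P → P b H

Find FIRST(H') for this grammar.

From H' → S w b: add FIRST(S) = { b, k }.
From H' → S H' q: add FIRST(S) = { b, k }.
H' → k b contributes {k}.
Union: FIRST(H') = { b, k }.

{ b, k }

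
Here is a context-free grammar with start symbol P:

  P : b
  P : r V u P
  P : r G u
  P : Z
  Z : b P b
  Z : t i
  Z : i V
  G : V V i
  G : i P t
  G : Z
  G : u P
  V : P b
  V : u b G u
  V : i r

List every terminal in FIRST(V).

From V : P b: add FIRST(P) = { b, i, r, t }.
V : u b G u contributes {u}.
V : i r contributes {i}.
Union: FIRST(V) = { b, i, r, t, u }.

{ b, i, r, t, u }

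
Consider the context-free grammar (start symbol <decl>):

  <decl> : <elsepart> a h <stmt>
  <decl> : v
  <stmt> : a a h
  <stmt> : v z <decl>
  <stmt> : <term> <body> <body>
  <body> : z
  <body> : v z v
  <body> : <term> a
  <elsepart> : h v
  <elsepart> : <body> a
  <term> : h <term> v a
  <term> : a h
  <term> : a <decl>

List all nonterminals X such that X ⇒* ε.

No nonterminal has an empty production or an RHS whose symbols are all nullable.

{ } (none)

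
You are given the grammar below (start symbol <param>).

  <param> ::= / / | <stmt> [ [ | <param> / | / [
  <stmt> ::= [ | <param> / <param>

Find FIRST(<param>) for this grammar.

<param> ::= / / contributes {/}.
From <param> ::= <stmt> [ [: add FIRST(<stmt>) = { /, [ }.
From <param> ::= <param> /: add FIRST(<param>) = { /, [ }.
<param> ::= / [ contributes {/}.
Union: FIRST(<param>) = { /, [ }.

{ /, [ }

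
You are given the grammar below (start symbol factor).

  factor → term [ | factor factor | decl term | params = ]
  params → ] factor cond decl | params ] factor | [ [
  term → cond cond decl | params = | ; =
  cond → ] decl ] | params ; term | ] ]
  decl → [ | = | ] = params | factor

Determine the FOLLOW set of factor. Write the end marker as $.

{ $, ;, =, [, ] }

factor is the start symbol, so $ ∈ FOLLOW(factor).
In factor → factor factor: add FIRST(factor) = { ;, =, [, ] }.
In factor → factor factor: factor is at the end, add FOLLOW(factor) = { $, ;, =, [, ] }.
In params → ] factor cond decl: add FIRST(cond decl) = { [, ] }.
In params → params ] factor: factor is at the end, add FOLLOW(params) = { $, ;, =, [, ] }.
In decl → factor: factor is at the end, add FOLLOW(decl) = { $, ;, =, [, ] }.
Union: FOLLOW(factor) = { $, ;, =, [, ] }.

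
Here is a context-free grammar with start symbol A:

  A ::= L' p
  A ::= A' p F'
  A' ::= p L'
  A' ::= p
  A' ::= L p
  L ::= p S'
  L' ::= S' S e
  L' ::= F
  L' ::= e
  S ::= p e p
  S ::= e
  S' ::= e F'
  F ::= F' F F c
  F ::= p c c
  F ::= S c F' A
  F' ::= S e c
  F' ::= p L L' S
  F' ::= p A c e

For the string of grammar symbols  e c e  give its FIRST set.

e is a terminal; add {e} and stop.

{ e }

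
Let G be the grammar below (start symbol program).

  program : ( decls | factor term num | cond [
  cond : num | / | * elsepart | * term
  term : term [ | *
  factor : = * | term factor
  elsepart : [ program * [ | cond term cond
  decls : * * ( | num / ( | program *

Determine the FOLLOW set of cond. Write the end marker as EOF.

{ *, [ }

In program : cond [: add FIRST([) = { [ }.
In elsepart : cond term cond: add FIRST(term cond) = { * }.
In elsepart : cond term cond: cond is at the end, add FOLLOW(elsepart) = { *, [ }.
Union: FOLLOW(cond) = { *, [ }.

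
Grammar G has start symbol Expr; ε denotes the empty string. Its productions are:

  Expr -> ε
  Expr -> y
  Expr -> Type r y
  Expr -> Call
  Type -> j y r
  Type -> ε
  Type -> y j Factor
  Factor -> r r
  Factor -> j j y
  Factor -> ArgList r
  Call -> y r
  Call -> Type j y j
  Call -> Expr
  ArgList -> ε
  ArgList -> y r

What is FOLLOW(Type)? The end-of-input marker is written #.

In Expr -> Type r y: add FIRST(r y) = { r }.
In Call -> Type j y j: add FIRST(j y j) = { j }.
Union: FOLLOW(Type) = { j, r }.

{ j, r }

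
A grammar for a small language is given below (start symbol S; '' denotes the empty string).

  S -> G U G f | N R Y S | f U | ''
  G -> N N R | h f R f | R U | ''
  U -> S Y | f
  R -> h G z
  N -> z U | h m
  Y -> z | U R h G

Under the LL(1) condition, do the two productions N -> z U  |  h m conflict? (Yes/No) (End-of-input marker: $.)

FIRST(z U) = { z } and FIRST(h m) = { h }.
The FIRST sets are disjoint and neither alternative is nullable — no conflict.

No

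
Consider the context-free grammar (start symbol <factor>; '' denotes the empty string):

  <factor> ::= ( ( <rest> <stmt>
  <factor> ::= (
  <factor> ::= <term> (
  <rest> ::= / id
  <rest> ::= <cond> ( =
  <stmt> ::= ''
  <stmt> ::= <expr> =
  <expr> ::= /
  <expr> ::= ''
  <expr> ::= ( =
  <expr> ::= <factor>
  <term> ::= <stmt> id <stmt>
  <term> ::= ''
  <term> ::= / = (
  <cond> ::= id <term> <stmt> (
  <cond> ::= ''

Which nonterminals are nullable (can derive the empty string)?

{ <cond>, <expr>, <stmt>, <term> }

Directly nullable (have an ''-production): <stmt>, <expr>, <term>, <cond>.
No other nonterminal has a production whose RHS symbols are all nullable.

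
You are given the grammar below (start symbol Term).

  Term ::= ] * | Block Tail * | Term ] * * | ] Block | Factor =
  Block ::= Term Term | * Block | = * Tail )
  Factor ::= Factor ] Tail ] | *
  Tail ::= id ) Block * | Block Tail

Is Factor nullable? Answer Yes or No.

No nonterminal in this grammar is nullable.
No production of Factor has an RHS whose symbols are all nullable, so Factor is not nullable.

No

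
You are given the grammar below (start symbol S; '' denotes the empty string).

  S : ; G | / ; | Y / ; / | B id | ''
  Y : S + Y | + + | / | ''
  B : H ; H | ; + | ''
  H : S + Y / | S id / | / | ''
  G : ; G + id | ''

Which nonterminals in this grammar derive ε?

{ B, G, H, S, Y }

Directly nullable (have an ''-production): S, Y, B, H, G.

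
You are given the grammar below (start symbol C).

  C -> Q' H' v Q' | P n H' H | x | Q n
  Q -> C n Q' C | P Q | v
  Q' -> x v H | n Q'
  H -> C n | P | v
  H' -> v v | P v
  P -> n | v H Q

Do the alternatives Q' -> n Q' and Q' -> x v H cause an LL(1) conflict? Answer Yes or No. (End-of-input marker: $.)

FIRST(n Q') = { n } and FIRST(x v H) = { x }.
The FIRST sets are disjoint and neither alternative is nullable — no conflict.

No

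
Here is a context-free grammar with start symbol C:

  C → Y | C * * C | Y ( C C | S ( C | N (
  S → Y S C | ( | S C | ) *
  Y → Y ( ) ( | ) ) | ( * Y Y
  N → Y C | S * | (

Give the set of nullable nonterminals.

{ } (none)

No nonterminal has an empty production or an RHS whose symbols are all nullable.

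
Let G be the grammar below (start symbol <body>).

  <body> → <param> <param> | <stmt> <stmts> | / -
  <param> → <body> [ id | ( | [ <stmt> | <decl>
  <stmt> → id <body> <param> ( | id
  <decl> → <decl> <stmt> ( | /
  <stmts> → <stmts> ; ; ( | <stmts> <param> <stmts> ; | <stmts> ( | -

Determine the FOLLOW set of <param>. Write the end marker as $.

In <body> → <param> <param>: add FIRST(<param>) = { (, /, [, id }.
In <body> → <param> <param>: <param> is at the end, add FOLLOW(<body>) = { $, (, /, [, id }.
In <stmt> → id <body> <param> (: add FIRST(() = { ( }.
In <stmts> → <stmts> <param> <stmts> ;: add FIRST(<stmts> ;) = { - }.
Union: FOLLOW(<param>) = { $, (, -, /, [, id }.

{ $, (, -, /, [, id }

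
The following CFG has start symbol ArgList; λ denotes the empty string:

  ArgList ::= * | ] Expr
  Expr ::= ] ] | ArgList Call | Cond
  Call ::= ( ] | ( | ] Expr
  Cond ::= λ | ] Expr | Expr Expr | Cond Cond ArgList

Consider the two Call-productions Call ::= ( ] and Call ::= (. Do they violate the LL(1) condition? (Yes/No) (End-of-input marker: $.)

Yes

FIRST(( ]) = { ( } and FIRST(() = { ( }.
Both contain (, so the two alternatives are not disjoint — LL(1) conflict.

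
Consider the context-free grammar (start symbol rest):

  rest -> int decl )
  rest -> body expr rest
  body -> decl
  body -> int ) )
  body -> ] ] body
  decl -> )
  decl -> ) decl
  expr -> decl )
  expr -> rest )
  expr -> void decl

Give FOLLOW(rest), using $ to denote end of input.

rest is the start symbol, so $ ∈ FOLLOW(rest).
In rest -> body expr rest: rest is at the end, add FOLLOW(rest) = { $, ) }.
In expr -> rest ): add FIRST()) = { ) }.
Union: FOLLOW(rest) = { $, ) }.

{ $, ) }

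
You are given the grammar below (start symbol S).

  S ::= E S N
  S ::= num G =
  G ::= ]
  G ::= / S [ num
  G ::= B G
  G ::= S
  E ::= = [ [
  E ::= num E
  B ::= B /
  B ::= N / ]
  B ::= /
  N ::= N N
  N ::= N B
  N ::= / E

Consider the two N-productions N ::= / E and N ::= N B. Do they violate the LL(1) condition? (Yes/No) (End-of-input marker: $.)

Yes

FIRST(/ E) = { / } and FIRST(N B) = { / }.
Both contain /, so the two alternatives are not disjoint — LL(1) conflict.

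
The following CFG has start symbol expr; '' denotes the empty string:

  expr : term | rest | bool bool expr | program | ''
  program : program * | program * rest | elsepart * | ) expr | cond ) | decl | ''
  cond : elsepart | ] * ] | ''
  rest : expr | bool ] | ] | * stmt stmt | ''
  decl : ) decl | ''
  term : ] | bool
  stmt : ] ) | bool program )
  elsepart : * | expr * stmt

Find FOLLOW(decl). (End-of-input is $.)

In program : decl: decl is at the end, add FOLLOW(program) = { $, ), * }.
In decl : ) decl: decl is at the end, add FOLLOW(decl) = { $, ), * }.
Union: FOLLOW(decl) = { $, ), * }.

{ $, ), * }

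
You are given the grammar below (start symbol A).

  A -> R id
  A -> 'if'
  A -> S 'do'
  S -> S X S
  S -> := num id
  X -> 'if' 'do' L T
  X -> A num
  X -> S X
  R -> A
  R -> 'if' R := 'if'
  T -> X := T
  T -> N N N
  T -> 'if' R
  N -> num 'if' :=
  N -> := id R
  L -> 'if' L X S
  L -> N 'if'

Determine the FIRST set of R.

{ 'if', := }

From R -> A: add FIRST(A) = { 'if', := }.
R -> 'if' R := 'if' contributes {'if'}.
Union: FIRST(R) = { 'if', := }.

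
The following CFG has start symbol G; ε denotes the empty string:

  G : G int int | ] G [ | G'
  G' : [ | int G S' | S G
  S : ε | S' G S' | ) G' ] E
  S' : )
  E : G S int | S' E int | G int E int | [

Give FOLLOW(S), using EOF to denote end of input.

In G' : S G: add FIRST(G) = { ), [, ], int }.
In E : G S int: add FIRST(int) = { int }.
Union: FOLLOW(S) = { ), [, ], int }.

{ ), [, ], int }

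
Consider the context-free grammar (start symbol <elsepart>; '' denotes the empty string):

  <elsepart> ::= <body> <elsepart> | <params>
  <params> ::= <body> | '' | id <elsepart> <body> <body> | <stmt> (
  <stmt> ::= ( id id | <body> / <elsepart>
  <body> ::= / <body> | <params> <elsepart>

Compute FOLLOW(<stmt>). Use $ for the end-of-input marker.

In <params> ::= <stmt> (: add FIRST(() = { ( }.
Union: FOLLOW(<stmt>) = { ( }.

{ ( }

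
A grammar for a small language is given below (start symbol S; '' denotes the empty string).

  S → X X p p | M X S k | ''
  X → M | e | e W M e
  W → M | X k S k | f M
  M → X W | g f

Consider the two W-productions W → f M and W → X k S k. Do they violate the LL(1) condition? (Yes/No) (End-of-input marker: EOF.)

FIRST(f M) = { f } and FIRST(X k S k) = { e, g }.
The FIRST sets are disjoint and neither alternative is nullable — no conflict.

No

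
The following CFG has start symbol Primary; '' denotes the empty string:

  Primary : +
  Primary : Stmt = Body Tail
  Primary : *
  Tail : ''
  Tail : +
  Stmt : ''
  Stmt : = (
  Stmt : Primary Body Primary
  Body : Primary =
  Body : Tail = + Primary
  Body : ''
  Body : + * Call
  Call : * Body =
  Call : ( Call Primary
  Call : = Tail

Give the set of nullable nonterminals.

{ Body, Stmt, Tail }

Directly nullable (have an ''-production): Tail, Stmt, Body.
No other nonterminal has a production whose RHS symbols are all nullable.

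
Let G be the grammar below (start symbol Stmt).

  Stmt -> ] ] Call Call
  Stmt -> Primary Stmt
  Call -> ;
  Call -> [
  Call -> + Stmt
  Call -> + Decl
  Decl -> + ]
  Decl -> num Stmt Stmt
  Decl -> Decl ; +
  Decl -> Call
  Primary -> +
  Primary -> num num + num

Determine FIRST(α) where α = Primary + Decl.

{ +, num }

Add FIRST(Primary) = { +, num }; Primary is not nullable, stop.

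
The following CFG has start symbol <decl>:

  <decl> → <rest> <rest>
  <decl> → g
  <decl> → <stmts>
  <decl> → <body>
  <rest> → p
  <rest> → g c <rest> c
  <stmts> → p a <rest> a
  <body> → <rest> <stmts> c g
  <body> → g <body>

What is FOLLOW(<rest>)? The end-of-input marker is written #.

In <decl> → <rest> <rest>: add FIRST(<rest>) = { g, p }.
In <decl> → <rest> <rest>: <rest> is at the end, add FOLLOW(<decl>) = { # }.
In <rest> → g c <rest> c: add FIRST(c) = { c }.
In <stmts> → p a <rest> a: add FIRST(a) = { a }.
In <body> → <rest> <stmts> c g: add FIRST(<stmts> c g) = { p }.
Union: FOLLOW(<rest>) = { #, a, c, g, p }.

{ #, a, c, g, p }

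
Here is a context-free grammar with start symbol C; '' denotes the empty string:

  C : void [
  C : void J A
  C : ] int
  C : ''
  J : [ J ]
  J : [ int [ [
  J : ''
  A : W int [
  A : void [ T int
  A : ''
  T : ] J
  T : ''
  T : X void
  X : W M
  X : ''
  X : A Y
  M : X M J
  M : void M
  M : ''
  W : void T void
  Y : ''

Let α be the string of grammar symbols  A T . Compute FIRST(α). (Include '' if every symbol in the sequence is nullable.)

Add FIRST(A)\{''} = { void }; A is nullable, continue.
Add FIRST(T)\{''} = { ], void }; T is nullable, continue.
Every symbol is nullable, so include ''.

{ ], void, '' }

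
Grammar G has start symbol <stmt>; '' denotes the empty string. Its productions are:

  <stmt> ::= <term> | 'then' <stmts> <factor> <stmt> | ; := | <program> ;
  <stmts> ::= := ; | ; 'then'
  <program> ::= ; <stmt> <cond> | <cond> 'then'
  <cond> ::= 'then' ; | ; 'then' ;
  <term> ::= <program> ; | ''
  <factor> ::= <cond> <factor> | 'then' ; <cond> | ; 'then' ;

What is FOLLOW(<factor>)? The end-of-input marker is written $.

In <stmt> ::= 'then' <stmts> <factor> <stmt>: add FIRST(<stmt>)\{''} = { 'then', ; }.
  Since <stmt> is nullable, also add FOLLOW(<stmt>) = { $, 'then', ; }.
In <factor> ::= <cond> <factor>: <factor> is at the end, add FOLLOW(<factor>) = { $, 'then', ; }.
Union: FOLLOW(<factor>) = { $, 'then', ; }.

{ $, 'then', ; }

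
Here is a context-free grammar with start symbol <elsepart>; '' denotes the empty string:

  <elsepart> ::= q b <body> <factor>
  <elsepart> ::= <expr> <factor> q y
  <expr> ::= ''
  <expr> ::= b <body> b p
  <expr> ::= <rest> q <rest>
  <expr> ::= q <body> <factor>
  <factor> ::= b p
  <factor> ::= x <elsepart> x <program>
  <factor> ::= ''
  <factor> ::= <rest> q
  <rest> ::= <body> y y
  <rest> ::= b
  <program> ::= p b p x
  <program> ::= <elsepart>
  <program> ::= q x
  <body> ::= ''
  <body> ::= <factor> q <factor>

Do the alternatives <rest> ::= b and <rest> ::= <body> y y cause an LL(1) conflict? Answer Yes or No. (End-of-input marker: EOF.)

Yes

FIRST(b) = { b } and FIRST(<body> y y) = { b, q, x, y }.
Both contain b, so the two alternatives are not disjoint — LL(1) conflict.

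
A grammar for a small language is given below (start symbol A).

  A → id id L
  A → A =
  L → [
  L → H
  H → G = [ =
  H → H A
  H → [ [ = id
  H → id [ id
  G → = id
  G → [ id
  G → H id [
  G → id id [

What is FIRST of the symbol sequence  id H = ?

id is a terminal; add {id} and stop.

{ id }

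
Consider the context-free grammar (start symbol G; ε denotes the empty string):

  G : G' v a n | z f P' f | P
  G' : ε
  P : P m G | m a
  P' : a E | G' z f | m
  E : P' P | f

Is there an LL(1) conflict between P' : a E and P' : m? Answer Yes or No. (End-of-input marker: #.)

No

FIRST(a E) = { a } and FIRST(m) = { m }.
The FIRST sets are disjoint and neither alternative is nullable — no conflict.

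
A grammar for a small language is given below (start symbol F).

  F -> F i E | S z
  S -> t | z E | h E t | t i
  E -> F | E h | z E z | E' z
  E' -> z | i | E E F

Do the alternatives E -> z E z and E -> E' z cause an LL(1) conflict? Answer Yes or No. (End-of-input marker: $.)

Yes

FIRST(z E z) = { z } and FIRST(E' z) = { h, i, t, z }.
Both contain z, so the two alternatives are not disjoint — LL(1) conflict.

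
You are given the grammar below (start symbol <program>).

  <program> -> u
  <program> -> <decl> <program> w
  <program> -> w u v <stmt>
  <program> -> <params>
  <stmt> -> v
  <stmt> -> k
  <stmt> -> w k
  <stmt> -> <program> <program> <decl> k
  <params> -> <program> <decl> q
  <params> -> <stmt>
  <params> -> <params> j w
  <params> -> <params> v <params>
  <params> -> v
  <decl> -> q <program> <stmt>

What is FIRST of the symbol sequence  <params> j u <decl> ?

{ k, q, u, v, w }

Add FIRST(<params>) = { k, q, u, v, w }; <params> is not nullable, stop.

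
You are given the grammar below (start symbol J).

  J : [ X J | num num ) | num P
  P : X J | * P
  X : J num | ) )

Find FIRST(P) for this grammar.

From P : X J: add FIRST(X) = { ), [, num }.
P : * P contributes {*}.
Union: FIRST(P) = { ), *, [, num }.

{ ), *, [, num }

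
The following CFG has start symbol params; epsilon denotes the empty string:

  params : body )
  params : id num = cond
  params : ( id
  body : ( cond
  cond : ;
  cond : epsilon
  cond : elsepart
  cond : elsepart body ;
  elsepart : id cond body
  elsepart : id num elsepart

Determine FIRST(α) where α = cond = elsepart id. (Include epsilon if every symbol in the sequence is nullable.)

{ ;, =, id }

Add FIRST(cond)\{epsilon} = { ;, id }; cond is nullable, continue.
= is a terminal; add {=} and stop.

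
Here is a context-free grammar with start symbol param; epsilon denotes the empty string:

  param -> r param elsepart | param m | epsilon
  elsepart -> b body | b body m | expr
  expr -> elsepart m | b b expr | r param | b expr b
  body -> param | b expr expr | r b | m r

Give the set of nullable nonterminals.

{ body, param }

Directly nullable (have an epsilon-production): param.
body -> param with every symbol nullable, so body is nullable.
No other nonterminal has a production whose RHS symbols are all nullable.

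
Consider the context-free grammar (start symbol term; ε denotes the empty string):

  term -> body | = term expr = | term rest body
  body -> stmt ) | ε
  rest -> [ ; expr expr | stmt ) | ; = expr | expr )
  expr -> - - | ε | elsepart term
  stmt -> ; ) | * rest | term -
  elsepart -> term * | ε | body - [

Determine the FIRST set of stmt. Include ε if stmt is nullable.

{ ), *, -, ;, =, [ }

stmt -> ; ) contributes {;}.
stmt -> * rest contributes {*}.
From stmt -> term -: term nullable, take FIRST(term) ∪ {-} = { ), *, -, ;, =, [ }.
Union: FIRST(stmt) = { ), *, -, ;, =, [ }.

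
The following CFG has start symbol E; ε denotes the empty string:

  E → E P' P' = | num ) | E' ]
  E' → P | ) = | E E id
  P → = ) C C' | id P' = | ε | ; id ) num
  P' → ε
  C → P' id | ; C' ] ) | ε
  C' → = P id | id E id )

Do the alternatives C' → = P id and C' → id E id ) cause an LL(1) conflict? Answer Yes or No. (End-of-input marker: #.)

FIRST(= P id) = { = } and FIRST(id E id )) = { id }.
The FIRST sets are disjoint and neither alternative is nullable — no conflict.

No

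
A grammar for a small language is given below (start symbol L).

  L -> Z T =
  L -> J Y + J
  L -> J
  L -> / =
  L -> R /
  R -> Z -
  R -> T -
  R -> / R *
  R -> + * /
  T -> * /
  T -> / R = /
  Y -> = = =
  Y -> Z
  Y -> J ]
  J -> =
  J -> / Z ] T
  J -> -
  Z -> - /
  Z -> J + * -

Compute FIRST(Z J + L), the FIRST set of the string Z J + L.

{ -, /, = }

Add FIRST(Z) = { -, /, = }; Z is not nullable, stop.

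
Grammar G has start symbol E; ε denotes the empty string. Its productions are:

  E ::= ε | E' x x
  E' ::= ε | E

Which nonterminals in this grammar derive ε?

{ E, E' }

Directly nullable (have an ε-production): E, E'.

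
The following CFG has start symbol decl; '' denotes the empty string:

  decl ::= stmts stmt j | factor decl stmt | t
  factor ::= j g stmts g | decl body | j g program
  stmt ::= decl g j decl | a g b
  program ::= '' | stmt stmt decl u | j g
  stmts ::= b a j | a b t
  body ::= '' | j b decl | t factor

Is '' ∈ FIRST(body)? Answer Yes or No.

Yes

body has an ''-production, so body ⇒ ''.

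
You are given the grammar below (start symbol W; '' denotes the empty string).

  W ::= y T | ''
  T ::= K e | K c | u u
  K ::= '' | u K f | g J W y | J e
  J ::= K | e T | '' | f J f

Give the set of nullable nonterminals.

Directly nullable (have an ''-production): W, K, J.
No other nonterminal has a production whose RHS symbols are all nullable.

{ J, K, W }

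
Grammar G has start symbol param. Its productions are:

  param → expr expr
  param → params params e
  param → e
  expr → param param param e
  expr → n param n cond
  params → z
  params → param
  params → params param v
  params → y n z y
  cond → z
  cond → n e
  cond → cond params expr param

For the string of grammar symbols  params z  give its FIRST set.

{ e, n, y, z }

Add FIRST(params) = { e, n, y, z }; params is not nullable, stop.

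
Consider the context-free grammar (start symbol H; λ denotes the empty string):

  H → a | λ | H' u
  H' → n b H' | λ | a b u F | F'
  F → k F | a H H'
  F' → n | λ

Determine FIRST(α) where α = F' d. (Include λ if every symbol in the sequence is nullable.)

Add FIRST(F')\{λ} = { n }; F' is nullable, continue.
d is a terminal; add {d} and stop.

{ d, n }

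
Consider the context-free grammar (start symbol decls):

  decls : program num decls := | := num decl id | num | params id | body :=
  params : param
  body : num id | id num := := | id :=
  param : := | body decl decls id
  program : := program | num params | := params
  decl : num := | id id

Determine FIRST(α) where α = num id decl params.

{ num }

num is a terminal; add {num} and stop.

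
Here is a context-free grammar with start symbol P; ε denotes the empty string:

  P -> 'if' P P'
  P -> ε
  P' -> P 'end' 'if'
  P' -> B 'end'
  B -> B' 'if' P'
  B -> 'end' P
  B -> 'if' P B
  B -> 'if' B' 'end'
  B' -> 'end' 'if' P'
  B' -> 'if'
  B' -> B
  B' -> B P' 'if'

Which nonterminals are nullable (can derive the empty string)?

{ P }

Directly nullable (have an ε-production): P.
No other nonterminal has a production whose RHS symbols are all nullable.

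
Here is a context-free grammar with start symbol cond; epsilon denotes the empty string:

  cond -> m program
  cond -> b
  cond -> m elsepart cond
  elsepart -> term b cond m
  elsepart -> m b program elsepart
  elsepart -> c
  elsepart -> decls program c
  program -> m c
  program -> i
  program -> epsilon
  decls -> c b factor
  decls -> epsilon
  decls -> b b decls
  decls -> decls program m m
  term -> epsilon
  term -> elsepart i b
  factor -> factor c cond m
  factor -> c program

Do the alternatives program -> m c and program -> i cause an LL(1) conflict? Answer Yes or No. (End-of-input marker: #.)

No

FIRST(m c) = { m } and FIRST(i) = { i }.
The FIRST sets are disjoint and neither alternative is nullable — no conflict.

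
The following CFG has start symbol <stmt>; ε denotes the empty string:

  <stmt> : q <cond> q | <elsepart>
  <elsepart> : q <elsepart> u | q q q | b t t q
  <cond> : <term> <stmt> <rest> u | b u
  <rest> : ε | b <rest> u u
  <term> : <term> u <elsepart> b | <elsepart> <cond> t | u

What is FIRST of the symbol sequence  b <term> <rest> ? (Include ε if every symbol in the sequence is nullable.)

{ b }

b is a terminal; add {b} and stop.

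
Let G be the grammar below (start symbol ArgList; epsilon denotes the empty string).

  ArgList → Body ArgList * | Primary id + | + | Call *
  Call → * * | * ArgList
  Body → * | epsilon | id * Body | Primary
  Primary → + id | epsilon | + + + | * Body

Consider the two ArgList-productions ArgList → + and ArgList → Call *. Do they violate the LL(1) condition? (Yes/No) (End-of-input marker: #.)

FIRST(+) = { + } and FIRST(Call *) = { * }.
The FIRST sets are disjoint and neither alternative is nullable — no conflict.

No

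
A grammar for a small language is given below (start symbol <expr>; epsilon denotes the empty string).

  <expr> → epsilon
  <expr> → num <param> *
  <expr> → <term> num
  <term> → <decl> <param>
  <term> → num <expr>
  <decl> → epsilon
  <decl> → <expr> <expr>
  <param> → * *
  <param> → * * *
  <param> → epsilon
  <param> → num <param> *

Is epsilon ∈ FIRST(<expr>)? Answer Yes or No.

Yes

<expr> has an epsilon-production, so <expr> ⇒ epsilon.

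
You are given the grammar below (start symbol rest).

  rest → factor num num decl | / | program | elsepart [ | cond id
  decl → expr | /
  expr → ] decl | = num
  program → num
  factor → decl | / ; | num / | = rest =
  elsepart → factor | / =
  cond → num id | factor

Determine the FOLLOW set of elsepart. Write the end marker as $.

In rest → elsepart [: add FIRST([) = { [ }.
Union: FOLLOW(elsepart) = { [ }.

{ [ }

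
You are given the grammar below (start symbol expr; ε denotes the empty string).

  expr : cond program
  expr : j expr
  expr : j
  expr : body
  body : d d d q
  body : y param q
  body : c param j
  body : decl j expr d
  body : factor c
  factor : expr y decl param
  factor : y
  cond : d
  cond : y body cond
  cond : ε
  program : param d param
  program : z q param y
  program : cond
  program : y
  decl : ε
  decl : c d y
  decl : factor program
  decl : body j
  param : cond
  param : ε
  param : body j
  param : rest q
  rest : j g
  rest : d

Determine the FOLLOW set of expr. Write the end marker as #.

{ #, d, y }

expr is the start symbol, so # ∈ FOLLOW(expr).
In expr : j expr: expr is at the end, add FOLLOW(expr) = { #, d, y }.
In body : decl j expr d: add FIRST(d) = { d }.
In factor : expr y decl param: add FIRST(y decl param) = { y }.
Union: FOLLOW(expr) = { #, d, y }.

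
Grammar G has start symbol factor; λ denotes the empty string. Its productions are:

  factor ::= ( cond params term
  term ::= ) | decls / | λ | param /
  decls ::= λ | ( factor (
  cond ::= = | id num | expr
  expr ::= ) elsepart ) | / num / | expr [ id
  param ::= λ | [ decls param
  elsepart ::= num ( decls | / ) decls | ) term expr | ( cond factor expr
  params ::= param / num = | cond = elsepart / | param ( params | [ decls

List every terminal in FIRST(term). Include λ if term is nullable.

term ::= ) contributes {)}.
From term ::= decls /: decls nullable, take FIRST(decls) ∪ {/} = { (, / }.
term ::= λ contributes λ.
From term ::= param /: param nullable, take FIRST(param) ∪ {/} = { /, [ }.
Union: FIRST(term) = { (, ), /, [, λ }.

{ (, ), /, [, λ }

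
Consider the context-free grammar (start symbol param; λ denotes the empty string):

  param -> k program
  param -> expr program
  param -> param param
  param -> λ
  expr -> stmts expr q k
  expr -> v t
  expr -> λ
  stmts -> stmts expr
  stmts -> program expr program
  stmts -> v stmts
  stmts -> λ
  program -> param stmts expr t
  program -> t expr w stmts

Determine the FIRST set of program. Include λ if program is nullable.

{ k, q, t, v }

From program -> param stmts expr t: param, stmts, expr nullable, take FIRST(param) ∪ FIRST(stmts) ∪ FIRST(expr) ∪ {t} = { k, q, t, v }.
program -> t expr w stmts contributes {t}.
Union: FIRST(program) = { k, q, t, v }.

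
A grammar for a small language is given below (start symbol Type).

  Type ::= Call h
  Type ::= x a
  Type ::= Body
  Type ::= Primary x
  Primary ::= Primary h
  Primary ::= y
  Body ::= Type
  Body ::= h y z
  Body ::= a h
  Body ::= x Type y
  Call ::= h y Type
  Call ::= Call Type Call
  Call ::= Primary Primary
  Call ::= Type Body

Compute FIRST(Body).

From Body ::= Type: add FIRST(Type) = { a, h, x, y }.
Body ::= h y z contributes {h}.
Body ::= a h contributes {a}.
Body ::= x Type y contributes {x}.
Union: FIRST(Body) = { a, h, x, y }.

{ a, h, x, y }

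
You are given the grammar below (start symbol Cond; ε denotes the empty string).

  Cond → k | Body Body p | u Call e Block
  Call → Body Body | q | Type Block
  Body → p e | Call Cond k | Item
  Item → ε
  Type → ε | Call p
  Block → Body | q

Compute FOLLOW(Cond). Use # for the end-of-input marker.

Cond is the start symbol, so # ∈ FOLLOW(Cond).
In Body → Call Cond k: add FIRST(k) = { k }.
Union: FOLLOW(Cond) = { #, k }.

{ #, k }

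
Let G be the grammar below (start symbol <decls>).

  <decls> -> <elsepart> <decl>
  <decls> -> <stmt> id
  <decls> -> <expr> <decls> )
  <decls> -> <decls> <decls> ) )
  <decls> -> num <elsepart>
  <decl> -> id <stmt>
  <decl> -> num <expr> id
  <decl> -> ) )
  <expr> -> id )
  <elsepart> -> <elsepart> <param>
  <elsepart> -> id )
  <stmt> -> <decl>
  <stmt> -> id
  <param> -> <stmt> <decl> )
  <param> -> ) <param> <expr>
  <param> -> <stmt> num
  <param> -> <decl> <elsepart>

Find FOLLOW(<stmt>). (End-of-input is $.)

In <decls> -> <stmt> id: add FIRST(id) = { id }.
In <decl> -> id <stmt>: <stmt> is at the end, add FOLLOW(<decl>) = { $, ), id, num }.
In <param> -> <stmt> <decl> ): add FIRST(<decl> )) = { ), id, num }.
In <param> -> <stmt> num: add FIRST(num) = { num }.
Union: FOLLOW(<stmt>) = { $, ), id, num }.

{ $, ), id, num }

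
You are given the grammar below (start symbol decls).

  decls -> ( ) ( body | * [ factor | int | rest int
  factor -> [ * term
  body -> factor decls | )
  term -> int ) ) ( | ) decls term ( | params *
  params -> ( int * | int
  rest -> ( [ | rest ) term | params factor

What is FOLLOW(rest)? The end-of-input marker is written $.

{ ), int }

In decls -> rest int: add FIRST(int) = { int }.
In rest -> rest ) term: add FIRST() term) = { ) }.
Union: FOLLOW(rest) = { ), int }.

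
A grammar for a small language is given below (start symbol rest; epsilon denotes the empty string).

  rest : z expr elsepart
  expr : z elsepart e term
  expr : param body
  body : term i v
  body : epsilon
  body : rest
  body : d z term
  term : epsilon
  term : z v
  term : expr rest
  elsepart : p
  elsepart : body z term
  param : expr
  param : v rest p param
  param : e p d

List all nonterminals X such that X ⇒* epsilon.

Directly nullable (have an epsilon-production): body, term.
No other nonterminal has a production whose RHS symbols are all nullable.

{ body, term }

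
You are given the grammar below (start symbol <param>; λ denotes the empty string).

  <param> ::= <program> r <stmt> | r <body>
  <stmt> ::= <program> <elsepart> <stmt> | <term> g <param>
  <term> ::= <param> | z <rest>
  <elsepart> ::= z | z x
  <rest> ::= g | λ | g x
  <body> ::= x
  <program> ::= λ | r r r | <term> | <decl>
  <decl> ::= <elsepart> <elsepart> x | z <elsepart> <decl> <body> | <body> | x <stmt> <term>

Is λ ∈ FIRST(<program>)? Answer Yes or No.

Yes

<program> has an λ-production, so <program> ⇒ λ.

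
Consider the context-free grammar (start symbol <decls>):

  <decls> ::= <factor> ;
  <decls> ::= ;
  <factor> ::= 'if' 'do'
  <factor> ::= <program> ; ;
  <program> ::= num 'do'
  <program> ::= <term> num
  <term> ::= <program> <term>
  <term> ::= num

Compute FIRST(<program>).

{ num }

<program> ::= num 'do' contributes {num}.
From <program> ::= <term> num: add FIRST(<term>) = { num }.
Union: FIRST(<program>) = { num }.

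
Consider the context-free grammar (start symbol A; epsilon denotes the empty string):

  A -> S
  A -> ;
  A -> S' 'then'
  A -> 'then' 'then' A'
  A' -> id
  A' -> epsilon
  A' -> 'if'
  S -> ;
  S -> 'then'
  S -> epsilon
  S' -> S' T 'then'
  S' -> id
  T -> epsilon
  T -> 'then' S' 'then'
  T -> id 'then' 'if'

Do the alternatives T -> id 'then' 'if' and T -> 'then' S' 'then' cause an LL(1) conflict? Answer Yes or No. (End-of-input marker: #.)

No

FIRST(id 'then' 'if') = { id } and FIRST('then' S' 'then') = { 'then' }.
The FIRST sets are disjoint and neither alternative is nullable — no conflict.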